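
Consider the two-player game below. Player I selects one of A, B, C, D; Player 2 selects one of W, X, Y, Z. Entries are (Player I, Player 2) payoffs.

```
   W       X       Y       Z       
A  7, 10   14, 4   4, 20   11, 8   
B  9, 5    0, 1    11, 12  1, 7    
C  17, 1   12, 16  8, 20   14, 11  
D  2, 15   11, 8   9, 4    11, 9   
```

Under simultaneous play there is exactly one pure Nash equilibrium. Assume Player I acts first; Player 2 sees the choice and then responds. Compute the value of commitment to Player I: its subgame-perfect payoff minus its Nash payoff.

0

Player 2 best-responds to each possible Player I move:
- A → Player 2 plays Y (best of 10, 4, 20, 8); Player I gets 4.
- B → Player 2 plays Y (best of 5, 1, 12, 7); Player I gets 11.
- C → Player 2 plays Y (best of 1, 16, 20, 11); Player I gets 8.
- D → Player 2 plays W (best of 15, 8, 4, 9); Player I gets 2.
Among 4, 11, 8, 2, the best is 11 at B. Subgame-perfect outcome: (B, Y) with payoffs (11, 12).
For the simultaneous game, intersect best replies.
Player I's best replies: W→C; X→A; Y→B; Z→C.
Player 2's best replies: A→Y; B→Y; C→Y; D→W.
The unique mutual best reply is (B, Y), giving (11, 12).
Player I's commitment gain: 11 − 11 = 0.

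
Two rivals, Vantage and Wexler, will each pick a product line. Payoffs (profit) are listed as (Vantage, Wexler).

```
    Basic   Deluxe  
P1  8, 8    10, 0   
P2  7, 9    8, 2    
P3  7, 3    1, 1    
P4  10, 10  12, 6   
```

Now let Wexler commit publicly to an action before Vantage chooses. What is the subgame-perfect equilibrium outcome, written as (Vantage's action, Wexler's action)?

(P4, Basic)

Vantage best-responds to each possible Wexler move:
- Basic → Vantage plays P4 (best of 8, 7, 7, 10); Wexler gets 10.
- Deluxe → Vantage plays P4 (best of 10, 8, 1, 12); Wexler gets 6.
Among 10, 6, the best is 10 at Basic. Subgame-perfect outcome: (P4, Basic) with payoffs (10, 10).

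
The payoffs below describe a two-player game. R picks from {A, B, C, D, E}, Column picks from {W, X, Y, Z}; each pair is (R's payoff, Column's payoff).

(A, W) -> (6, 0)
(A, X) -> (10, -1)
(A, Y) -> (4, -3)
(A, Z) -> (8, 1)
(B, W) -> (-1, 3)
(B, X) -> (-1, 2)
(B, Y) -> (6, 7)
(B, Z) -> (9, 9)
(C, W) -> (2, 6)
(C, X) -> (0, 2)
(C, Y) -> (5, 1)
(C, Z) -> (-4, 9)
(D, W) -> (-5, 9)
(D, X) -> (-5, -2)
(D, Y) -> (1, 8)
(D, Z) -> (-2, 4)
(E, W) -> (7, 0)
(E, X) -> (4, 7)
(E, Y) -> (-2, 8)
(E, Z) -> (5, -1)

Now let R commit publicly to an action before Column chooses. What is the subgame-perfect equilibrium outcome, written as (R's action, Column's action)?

Backward induction with R moving first.
- A: Column compares 0, -1, -3, 1 and picks Z; R would get 8.
- B: Column compares 3, 2, 7, 9 and picks Z; R would get 9.
- C: Column compares 6, 2, 1, 9 and picks Z; R would get -4.
- D: Column compares 9, -2, 8, 4 and picks W; R would get -5.
- E: Column compares 0, 7, 8, -1 and picks Y; R would get -2.
Maximizing over 8, 9, -4, -5, -2, R chooses B. Subgame-perfect outcome: (B, Z) with payoffs (9, 9).

(B, Z)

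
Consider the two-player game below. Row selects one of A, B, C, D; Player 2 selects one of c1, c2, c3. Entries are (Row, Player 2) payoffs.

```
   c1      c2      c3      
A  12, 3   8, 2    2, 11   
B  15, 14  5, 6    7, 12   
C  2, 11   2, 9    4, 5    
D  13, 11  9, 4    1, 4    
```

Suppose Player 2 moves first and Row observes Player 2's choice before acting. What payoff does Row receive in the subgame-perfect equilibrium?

Work backward from Row's decision.
- c1 → Row plays B (best of 12, 15, 2, 13); Player 2 gets 14.
- c2 → Row plays D (best of 8, 5, 2, 9); Player 2 gets 4.
- c3 → Row plays B (best of 2, 7, 4, 1); Player 2 gets 12.
Among 14, 4, 12, the best is 14 at c1. Subgame-perfect outcome: (B, c1) with payoffs (15, 14).

15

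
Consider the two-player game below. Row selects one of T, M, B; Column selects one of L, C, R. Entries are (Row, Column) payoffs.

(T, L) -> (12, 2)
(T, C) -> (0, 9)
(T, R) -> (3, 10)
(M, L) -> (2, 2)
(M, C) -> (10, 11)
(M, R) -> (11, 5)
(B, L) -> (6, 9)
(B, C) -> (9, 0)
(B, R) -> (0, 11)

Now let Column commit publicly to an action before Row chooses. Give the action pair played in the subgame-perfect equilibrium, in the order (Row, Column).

(M, C)

Row best-responds to each possible Column move:
- L: BR = T, leader payoff 2.
- C: BR = M, leader payoff 11.
- R: BR = M, leader payoff 5.
Column's induced payoffs are 2, 11, 5, so Column commits to C. Subgame-perfect outcome: (M, C) with payoffs (10, 11).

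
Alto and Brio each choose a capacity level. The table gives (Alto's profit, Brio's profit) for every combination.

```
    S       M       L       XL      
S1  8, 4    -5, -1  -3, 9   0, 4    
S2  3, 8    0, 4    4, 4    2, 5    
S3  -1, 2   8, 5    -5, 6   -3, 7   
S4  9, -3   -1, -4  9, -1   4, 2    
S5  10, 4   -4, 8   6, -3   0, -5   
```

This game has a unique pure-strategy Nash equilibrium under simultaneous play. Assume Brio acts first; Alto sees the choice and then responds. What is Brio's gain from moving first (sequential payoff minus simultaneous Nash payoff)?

3

Alto best-responds to each possible Brio move:
- S: BR = S5, leader payoff 4.
- M: BR = S3, leader payoff 5.
- L: BR = S4, leader payoff -1.
- XL: BR = S4, leader payoff 2.
Among 4, 5, -1, 2, the best is 5 at M. Subgame-perfect outcome: (S3, M) with payoffs (8, 5).
Now find the simultaneous Nash equilibrium.
Alto's best replies: S→S5; M→S3; L→S4; XL→S4.
Brio's best replies: S1→L; S2→S; S3→XL; S4→XL; S5→M.
Only (S4, XL) has each player best-responding; Nash payoffs (4, 2).
Brio's commitment gain: 5 − 2 = 3.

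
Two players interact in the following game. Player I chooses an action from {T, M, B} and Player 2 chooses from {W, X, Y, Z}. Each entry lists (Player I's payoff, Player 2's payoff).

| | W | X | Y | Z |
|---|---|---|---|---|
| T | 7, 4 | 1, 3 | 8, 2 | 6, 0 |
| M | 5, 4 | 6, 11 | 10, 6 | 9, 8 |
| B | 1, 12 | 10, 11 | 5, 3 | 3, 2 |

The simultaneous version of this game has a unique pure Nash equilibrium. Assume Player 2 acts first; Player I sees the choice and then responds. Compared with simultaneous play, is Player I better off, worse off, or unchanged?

better off

Player I best-responds to each possible Player 2 move:
- W: BR = T, leader payoff 4.
- X: BR = B, leader payoff 11.
- Y: BR = M, leader payoff 6.
- Z: BR = M, leader payoff 8.
Maximizing over 4, 11, 6, 8, Player 2 chooses X. Subgame-perfect outcome: (B, X) with payoffs (10, 11).
Now find the simultaneous Nash equilibrium.
Player I's best replies: W→T; X→B; Y→M; Z→M.
Player 2's best replies: T→W; M→X; B→W.
Only (T, W) has each player best-responding; Nash payoffs (7, 4).
Player I earns 10 sequentially versus 7 at the Nash outcome: better off.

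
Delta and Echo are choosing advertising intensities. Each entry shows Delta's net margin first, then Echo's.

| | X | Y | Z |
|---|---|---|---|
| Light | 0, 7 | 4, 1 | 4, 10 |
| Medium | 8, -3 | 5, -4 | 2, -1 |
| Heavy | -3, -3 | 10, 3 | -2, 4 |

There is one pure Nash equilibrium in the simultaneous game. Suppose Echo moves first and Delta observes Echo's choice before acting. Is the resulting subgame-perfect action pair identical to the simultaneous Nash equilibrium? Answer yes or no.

yes

Work backward from Delta's decision.
- X: Delta compares 0, 8, -3 and picks Medium; Echo would get -3.
- Y: Delta compares 4, 5, 10 and picks Heavy; Echo would get 3.
- Z: Delta compares 4, 2, -2 and picks Light; Echo would get 10.
Echo's induced payoffs are -3, 3, 10, so Echo commits to Z. Subgame-perfect outcome: (Light, Z) with payoffs (4, 10).
Under simultaneous play:
Delta's best replies: X→Medium; Y→Heavy; Z→Light.
Echo's best replies: Light→Z; Medium→Z; Heavy→Z.
Only (Light, Z) has each player best-responding; Nash payoffs (4, 10).
Sequential outcome (Light, Z) coincides with the Nash profile (Light, Z).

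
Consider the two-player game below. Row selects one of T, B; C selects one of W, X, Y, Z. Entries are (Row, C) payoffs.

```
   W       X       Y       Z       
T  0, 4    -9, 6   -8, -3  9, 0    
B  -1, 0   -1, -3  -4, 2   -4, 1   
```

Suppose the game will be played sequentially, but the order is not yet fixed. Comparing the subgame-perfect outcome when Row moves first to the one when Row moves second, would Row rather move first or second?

second

If Row leads: C's best replies are T→X, B→Y; Row's induced payoffs -9, -4; outcome (B, Y), payoffs (-4, 2).
If C leads: Row's best replies are W→T, X→B, Y→B, Z→T; C's induced payoffs 4, -3, 2, 0; outcome (T, W), payoffs (0, 4).
Row gets -4 moving first and 0 moving second, so Row prefers to move second.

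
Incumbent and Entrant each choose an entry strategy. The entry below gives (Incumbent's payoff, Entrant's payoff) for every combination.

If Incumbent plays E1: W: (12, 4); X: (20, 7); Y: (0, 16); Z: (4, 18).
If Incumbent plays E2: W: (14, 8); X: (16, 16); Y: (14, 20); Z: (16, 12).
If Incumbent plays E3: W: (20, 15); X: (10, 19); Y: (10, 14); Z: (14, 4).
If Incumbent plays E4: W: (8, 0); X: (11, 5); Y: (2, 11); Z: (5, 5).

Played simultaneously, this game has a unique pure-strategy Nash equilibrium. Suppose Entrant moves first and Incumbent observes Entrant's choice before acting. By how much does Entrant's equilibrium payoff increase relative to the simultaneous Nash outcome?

0

Solve by backward induction (Entrant leads).
- W → Incumbent plays E3 (best of 12, 14, 20, 8); Entrant gets 15.
- X → Incumbent plays E1 (best of 20, 16, 10, 11); Entrant gets 7.
- Y → Incumbent plays E2 (best of 0, 14, 10, 2); Entrant gets 20.
- Z → Incumbent plays E2 (best of 4, 16, 14, 5); Entrant gets 12.
Entrant's induced payoffs are 15, 7, 20, 12, so Entrant commits to Y. Subgame-perfect outcome: (E2, Y) with payoffs (14, 20).
For the simultaneous game, intersect best replies.
Incumbent's best replies: W→E3; X→E1; Y→E2; Z→E2.
Entrant's best replies: E1→Z; E2→Y; E3→X; E4→Y.
Only (E2, Y) has each player best-responding; Nash payoffs (14, 20).
Entrant's commitment gain: 20 − 20 = 0.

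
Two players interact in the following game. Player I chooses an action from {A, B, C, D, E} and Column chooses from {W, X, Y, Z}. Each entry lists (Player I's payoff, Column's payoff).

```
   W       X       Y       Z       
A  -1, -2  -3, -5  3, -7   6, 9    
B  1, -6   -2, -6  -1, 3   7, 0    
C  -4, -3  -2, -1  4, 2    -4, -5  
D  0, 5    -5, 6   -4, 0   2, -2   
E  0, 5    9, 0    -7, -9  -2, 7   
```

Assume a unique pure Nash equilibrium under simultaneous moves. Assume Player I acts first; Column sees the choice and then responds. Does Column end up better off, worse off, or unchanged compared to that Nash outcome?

better off

Work backward from Column's decision.
- A → Column plays Z (best of -2, -5, -7, 9); Player I gets 6.
- B → Column plays Y (best of -6, -6, 3, 0); Player I gets -1.
- C → Column plays Y (best of -3, -1, 2, -5); Player I gets 4.
- D → Column plays X (best of 5, 6, 0, -2); Player I gets -5.
- E → Column plays Z (best of 5, 0, -9, 7); Player I gets -2.
Player I's induced payoffs are 6, -1, 4, -5, -2, so Player I commits to A. Subgame-perfect outcome: (A, Z) with payoffs (6, 9).
Under simultaneous play:
Player I's best replies: W→B; X→E; Y→C; Z→B.
Column's best replies: A→Z; B→Y; C→Y; D→X; E→Z.
The unique mutual best reply is (C, Y), giving (4, 2).
Column earns 9 sequentially versus 2 at the Nash outcome: better off.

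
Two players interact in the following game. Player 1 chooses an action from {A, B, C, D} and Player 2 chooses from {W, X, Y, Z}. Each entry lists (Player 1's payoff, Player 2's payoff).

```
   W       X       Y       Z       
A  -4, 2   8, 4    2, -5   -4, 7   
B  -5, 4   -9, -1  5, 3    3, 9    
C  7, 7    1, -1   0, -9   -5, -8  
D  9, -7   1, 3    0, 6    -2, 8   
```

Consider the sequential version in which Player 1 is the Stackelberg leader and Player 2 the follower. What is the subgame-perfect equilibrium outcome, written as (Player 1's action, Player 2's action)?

(C, W)

Backward induction with Player 1 moving first.
- A: Player 2 compares 2, 4, -5, 7 and picks Z; Player 1 would get -4.
- B: Player 2 compares 4, -1, 3, 9 and picks Z; Player 1 would get 3.
- C: Player 2 compares 7, -1, -9, -8 and picks W; Player 1 would get 7.
- D: Player 2 compares -7, 3, 6, 8 and picks Z; Player 1 would get -2.
Maximizing over -4, 3, 7, -2, Player 1 chooses C. Subgame-perfect outcome: (C, W) with payoffs (7, 7).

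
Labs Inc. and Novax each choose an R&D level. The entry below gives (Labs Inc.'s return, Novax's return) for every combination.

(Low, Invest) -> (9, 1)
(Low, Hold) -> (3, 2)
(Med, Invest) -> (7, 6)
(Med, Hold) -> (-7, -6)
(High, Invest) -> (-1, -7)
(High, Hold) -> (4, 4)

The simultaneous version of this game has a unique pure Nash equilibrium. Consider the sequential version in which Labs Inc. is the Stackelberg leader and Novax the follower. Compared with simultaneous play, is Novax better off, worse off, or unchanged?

better off

Solve by backward induction (Labs Inc. leads).
- Low: Novax compares 1, 2 and picks Hold; Labs Inc. would get 3.
- Med: Novax compares 6, -6 and picks Invest; Labs Inc. would get 7.
- High: Novax compares -7, 4 and picks Hold; Labs Inc. would get 4.
Among 3, 7, 4, the best is 7 at Med. Subgame-perfect outcome: (Med, Invest) with payoffs (7, 6).
Under simultaneous play:
Labs Inc.'s best replies: Invest→Low; Hold→High.
Novax's best replies: Low→Hold; Med→Invest; High→Hold.
Only (High, Hold) has each player best-responding; Nash payoffs (4, 4).
Novax earns 6 sequentially versus 4 at the Nash outcome: better off.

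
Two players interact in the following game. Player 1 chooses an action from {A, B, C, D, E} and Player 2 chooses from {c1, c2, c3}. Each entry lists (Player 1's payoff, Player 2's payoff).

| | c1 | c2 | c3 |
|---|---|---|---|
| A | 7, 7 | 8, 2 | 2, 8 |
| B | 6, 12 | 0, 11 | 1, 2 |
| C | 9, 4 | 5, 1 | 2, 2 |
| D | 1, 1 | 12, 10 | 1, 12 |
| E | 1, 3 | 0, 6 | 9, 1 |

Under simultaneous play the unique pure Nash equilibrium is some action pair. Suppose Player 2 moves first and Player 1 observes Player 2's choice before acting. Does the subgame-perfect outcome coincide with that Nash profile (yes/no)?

Backward induction with Player 2 moving first.
- c1: BR = C, leader payoff 4.
- c2: BR = D, leader payoff 10.
- c3: BR = E, leader payoff 1.
Player 2's induced payoffs are 4, 10, 1, so Player 2 commits to c2. Subgame-perfect outcome: (D, c2) with payoffs (12, 10).
For the simultaneous game, intersect best replies.
Player 1's best replies: c1→C; c2→D; c3→E.
Player 2's best replies: A→c3; B→c1; C→c1; D→c3; E→c2.
Only (C, c1) has each player best-responding; Nash payoffs (9, 4).
Sequential outcome (D, c2) differs from the Nash profile (C, c1).

no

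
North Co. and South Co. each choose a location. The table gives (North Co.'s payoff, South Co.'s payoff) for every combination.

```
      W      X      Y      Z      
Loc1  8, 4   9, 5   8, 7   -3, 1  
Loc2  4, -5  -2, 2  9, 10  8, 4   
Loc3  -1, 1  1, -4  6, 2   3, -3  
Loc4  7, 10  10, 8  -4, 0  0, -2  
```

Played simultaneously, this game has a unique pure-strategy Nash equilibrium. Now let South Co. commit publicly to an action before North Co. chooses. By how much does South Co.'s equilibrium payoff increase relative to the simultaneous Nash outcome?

0

Work backward from North Co.'s decision.
- W: North Co. compares 8, 4, -1, 7 and picks Loc1; South Co. would get 4.
- X: North Co. compares 9, -2, 1, 10 and picks Loc4; South Co. would get 8.
- Y: North Co. compares 8, 9, 6, -4 and picks Loc2; South Co. would get 10.
- Z: North Co. compares -3, 8, 3, 0 and picks Loc2; South Co. would get 4.
Maximizing over 4, 8, 10, 4, South Co. chooses Y. Subgame-perfect outcome: (Loc2, Y) with payoffs (9, 10).
Now find the simultaneous Nash equilibrium.
North Co.'s best replies: W→Loc1; X→Loc4; Y→Loc2; Z→Loc2.
South Co.'s best replies: Loc1→Y; Loc2→Y; Loc3→Y; Loc4→W.
Only (Loc2, Y) has each player best-responding; Nash payoffs (9, 10).
South Co.'s commitment gain: 10 − 10 = 0.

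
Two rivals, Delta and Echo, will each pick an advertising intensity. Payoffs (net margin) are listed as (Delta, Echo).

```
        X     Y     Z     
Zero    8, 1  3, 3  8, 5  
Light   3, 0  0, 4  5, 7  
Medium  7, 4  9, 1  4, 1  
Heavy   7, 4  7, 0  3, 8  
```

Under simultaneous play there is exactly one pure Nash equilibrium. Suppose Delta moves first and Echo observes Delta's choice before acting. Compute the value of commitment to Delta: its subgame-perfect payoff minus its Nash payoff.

Echo best-responds to each possible Delta move:
- Zero: BR = Z, leader payoff 8.
- Light: BR = Z, leader payoff 5.
- Medium: BR = X, leader payoff 7.
- Heavy: BR = Z, leader payoff 3.
Among 8, 5, 7, 3, the best is 8 at Zero. Subgame-perfect outcome: (Zero, Z) with payoffs (8, 5).
For the simultaneous game, intersect best replies.
Delta's best replies: X→Zero; Y→Medium; Z→Zero.
Echo's best replies: Zero→Z; Light→Z; Medium→X; Heavy→Z.
The unique mutual best reply is (Zero, Z), giving (8, 5).
Delta's commitment gain: 8 − 8 = 0.

0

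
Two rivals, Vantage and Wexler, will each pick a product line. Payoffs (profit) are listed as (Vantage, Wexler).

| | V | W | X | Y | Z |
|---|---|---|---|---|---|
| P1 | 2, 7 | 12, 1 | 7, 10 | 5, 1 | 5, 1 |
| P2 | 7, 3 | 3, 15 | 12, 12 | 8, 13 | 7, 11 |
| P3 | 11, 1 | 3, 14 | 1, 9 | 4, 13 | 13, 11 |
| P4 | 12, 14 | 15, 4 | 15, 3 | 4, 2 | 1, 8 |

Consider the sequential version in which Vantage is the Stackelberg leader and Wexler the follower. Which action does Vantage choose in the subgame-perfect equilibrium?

P4

Solve by backward induction (Vantage leads).
- P1 → Wexler plays X (best of 7, 1, 10, 1, 1); Vantage gets 7.
- P2 → Wexler plays W (best of 3, 15, 12, 13, 11); Vantage gets 3.
- P3 → Wexler plays W (best of 1, 14, 9, 13, 11); Vantage gets 3.
- P4 → Wexler plays V (best of 14, 4, 3, 2, 8); Vantage gets 12.
Among 7, 3, 3, 12, the best is 12 at P4. Subgame-perfect outcome: (P4, V) with payoffs (12, 14).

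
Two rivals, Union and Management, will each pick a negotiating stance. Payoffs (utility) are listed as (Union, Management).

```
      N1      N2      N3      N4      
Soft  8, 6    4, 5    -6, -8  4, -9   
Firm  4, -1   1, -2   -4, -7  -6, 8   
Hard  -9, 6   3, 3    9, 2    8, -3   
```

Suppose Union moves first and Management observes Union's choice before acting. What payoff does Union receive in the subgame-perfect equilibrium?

Work backward from Management's decision.
- Soft: BR = N1, leader payoff 8.
- Firm: BR = N4, leader payoff -6.
- Hard: BR = N1, leader payoff -9.
Among 8, -6, -9, the best is 8 at Soft. Subgame-perfect outcome: (Soft, N1) with payoffs (8, 6).

8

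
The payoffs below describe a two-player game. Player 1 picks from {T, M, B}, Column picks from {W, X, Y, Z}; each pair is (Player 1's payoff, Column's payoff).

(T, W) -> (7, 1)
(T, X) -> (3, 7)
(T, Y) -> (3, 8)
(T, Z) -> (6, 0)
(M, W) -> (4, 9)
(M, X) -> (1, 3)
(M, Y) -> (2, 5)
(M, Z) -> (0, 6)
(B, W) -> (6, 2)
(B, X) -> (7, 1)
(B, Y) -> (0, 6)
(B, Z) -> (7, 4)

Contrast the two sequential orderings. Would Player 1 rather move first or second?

first

If Player 1 leads: Column's best replies are T→Y, M→W, B→Y; Player 1's induced payoffs 3, 4, 0; outcome (M, W), payoffs (4, 9).
If Column leads: Player 1's best replies are W→T, X→B, Y→T, Z→B; Column's induced payoffs 1, 1, 8, 4; outcome (T, Y), payoffs (3, 8).
Player 1 gets 4 moving first and 3 moving second, so Player 1 prefers to move first.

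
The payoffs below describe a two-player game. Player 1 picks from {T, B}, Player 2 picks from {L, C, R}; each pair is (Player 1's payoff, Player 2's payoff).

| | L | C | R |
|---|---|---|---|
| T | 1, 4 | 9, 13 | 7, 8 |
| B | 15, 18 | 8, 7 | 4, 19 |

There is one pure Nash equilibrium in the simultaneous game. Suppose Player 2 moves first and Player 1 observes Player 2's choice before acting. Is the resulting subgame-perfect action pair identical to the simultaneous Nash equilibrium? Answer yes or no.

Work backward from Player 1's decision.
- L: Player 1 compares 1, 15 and picks B; Player 2 would get 18.
- C: Player 1 compares 9, 8 and picks T; Player 2 would get 13.
- R: Player 1 compares 7, 4 and picks T; Player 2 would get 8.
Among 18, 13, 8, the best is 18 at L. Subgame-perfect outcome: (B, L) with payoffs (15, 18).
Under simultaneous play:
Player 1's best replies: L→B; C→T; R→T.
Player 2's best replies: T→C; B→R.
Only (T, C) has each player best-responding; Nash payoffs (9, 13).
Sequential outcome (B, L) differs from the Nash profile (T, C).

no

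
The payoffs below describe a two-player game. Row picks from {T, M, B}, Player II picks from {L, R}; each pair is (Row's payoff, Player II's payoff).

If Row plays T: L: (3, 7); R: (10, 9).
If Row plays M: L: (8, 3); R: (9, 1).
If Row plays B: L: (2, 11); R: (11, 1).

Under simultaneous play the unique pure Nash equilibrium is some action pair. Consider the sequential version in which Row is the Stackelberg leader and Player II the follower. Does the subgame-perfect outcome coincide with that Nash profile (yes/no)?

no

Solve by backward induction (Row leads).
- T: BR = R, leader payoff 10.
- M: BR = L, leader payoff 8.
- B: BR = L, leader payoff 2.
Row's induced payoffs are 10, 8, 2, so Row commits to T. Subgame-perfect outcome: (T, R) with payoffs (10, 9).
For the simultaneous game, intersect best replies.
Row's best replies: L→M; R→B.
Player II's best replies: T→R; M→L; B→L.
Only (M, L) has each player best-responding; Nash payoffs (8, 3).
Sequential outcome (T, R) differs from the Nash profile (M, L).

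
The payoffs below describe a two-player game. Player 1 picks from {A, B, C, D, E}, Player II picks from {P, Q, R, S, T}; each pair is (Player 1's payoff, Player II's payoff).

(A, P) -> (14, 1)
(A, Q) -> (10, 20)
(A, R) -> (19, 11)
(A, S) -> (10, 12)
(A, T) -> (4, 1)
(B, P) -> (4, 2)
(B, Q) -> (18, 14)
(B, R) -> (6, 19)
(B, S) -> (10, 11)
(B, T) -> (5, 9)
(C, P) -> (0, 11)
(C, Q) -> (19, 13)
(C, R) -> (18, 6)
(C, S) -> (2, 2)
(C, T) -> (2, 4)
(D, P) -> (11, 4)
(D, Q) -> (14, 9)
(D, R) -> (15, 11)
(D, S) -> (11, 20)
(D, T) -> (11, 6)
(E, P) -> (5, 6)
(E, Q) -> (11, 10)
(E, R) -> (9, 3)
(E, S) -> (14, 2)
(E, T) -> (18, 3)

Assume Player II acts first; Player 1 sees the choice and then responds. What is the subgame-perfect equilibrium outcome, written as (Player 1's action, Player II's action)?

(C, Q)

Work backward from Player 1's decision.
- P: Player 1 compares 14, 4, 0, 11, 5 and picks A; Player II would get 1.
- Q: Player 1 compares 10, 18, 19, 14, 11 and picks C; Player II would get 13.
- R: Player 1 compares 19, 6, 18, 15, 9 and picks A; Player II would get 11.
- S: Player 1 compares 10, 10, 2, 11, 14 and picks E; Player II would get 2.
- T: Player 1 compares 4, 5, 2, 11, 18 and picks E; Player II would get 3.
Maximizing over 1, 13, 11, 2, 3, Player II chooses Q. Subgame-perfect outcome: (C, Q) with payoffs (19, 13).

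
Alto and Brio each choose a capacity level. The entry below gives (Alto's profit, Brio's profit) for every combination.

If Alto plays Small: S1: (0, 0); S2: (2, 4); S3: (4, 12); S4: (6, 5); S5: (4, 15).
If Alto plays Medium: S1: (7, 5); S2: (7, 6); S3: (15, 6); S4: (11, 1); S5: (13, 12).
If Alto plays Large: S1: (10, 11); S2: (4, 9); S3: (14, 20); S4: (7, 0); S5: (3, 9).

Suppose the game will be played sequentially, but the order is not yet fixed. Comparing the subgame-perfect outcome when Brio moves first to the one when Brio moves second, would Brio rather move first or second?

second

If Alto leads: Brio's best replies are Small→S5, Medium→S5, Large→S3; Alto's induced payoffs 4, 13, 14; outcome (Large, S3), payoffs (14, 20).
If Brio leads: Alto's best replies are S1→Large, S2→Medium, S3→Medium, S4→Medium, S5→Medium; Brio's induced payoffs 11, 6, 6, 1, 12; outcome (Medium, S5), payoffs (13, 12).
Brio gets 12 moving first and 20 moving second, so Brio prefers to move second.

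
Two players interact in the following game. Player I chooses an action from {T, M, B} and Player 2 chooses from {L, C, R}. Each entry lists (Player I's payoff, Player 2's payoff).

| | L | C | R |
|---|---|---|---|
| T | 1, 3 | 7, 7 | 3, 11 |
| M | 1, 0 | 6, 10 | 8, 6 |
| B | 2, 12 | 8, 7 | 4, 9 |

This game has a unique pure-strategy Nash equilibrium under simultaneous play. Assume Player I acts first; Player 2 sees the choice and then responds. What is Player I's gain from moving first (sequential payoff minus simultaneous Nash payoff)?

Backward induction with Player I moving first.
- T → Player 2 plays R (best of 3, 7, 11); Player I gets 3.
- M → Player 2 plays C (best of 0, 10, 6); Player I gets 6.
- B → Player 2 plays L (best of 12, 7, 9); Player I gets 2.
Among 3, 6, 2, the best is 6 at M. Subgame-perfect outcome: (M, C) with payoffs (6, 10).
Now find the simultaneous Nash equilibrium.
Player I's best replies: L→B; C→B; R→M.
Player 2's best replies: T→R; M→C; B→L.
Only (B, L) has each player best-responding; Nash payoffs (2, 12).
Player I's commitment gain: 6 − 2 = 4.

4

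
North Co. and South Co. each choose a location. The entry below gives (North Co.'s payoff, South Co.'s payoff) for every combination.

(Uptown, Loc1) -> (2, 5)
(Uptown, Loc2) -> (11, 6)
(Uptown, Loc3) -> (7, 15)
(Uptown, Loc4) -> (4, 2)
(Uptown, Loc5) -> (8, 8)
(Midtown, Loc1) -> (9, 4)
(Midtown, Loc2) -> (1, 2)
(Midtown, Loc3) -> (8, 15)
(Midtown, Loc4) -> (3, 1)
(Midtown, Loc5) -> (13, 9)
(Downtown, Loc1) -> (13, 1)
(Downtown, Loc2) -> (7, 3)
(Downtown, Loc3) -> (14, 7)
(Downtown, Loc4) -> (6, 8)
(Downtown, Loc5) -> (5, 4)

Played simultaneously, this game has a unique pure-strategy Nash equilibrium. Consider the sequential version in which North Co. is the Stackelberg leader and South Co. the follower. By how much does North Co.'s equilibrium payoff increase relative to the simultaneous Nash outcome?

2

Solve by backward induction (North Co. leads).
- Uptown: BR = Loc3, leader payoff 7.
- Midtown: BR = Loc3, leader payoff 8.
- Downtown: BR = Loc4, leader payoff 6.
North Co.'s induced payoffs are 7, 8, 6, so North Co. commits to Midtown. Subgame-perfect outcome: (Midtown, Loc3) with payoffs (8, 15).
Under simultaneous play:
North Co.'s best replies: Loc1→Downtown; Loc2→Uptown; Loc3→Downtown; Loc4→Downtown; Loc5→Midtown.
South Co.'s best replies: Uptown→Loc3; Midtown→Loc3; Downtown→Loc4.
The unique mutual best reply is (Downtown, Loc4), giving (6, 8).
North Co.'s commitment gain: 8 − 6 = 2.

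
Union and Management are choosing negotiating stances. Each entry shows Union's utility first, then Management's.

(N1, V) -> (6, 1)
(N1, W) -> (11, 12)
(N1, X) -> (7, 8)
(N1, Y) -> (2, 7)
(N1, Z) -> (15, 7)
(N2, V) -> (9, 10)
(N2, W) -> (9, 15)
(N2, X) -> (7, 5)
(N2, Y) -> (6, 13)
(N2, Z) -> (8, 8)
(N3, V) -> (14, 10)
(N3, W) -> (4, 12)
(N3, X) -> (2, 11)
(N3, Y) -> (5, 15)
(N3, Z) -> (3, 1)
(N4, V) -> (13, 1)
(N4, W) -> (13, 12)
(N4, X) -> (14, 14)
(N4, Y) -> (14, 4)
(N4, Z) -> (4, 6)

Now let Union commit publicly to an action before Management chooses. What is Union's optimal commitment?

Backward induction with Union moving first.
- N1: BR = W, leader payoff 11.
- N2: BR = W, leader payoff 9.
- N3: BR = Y, leader payoff 5.
- N4: BR = X, leader payoff 14.
Maximizing over 11, 9, 5, 14, Union chooses N4. Subgame-perfect outcome: (N4, X) with payoffs (14, 14).

N4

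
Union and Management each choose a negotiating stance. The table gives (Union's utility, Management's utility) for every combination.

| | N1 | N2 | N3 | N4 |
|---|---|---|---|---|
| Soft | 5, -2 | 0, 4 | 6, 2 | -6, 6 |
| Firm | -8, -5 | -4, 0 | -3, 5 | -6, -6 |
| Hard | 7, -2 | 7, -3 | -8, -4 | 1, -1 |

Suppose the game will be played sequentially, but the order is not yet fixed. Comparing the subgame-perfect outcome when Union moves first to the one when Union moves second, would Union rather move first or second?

second

If Union leads: Management's best replies are Soft→N4, Firm→N3, Hard→N4; Union's induced payoffs -6, -3, 1; outcome (Hard, N4), payoffs (1, -1).
If Management leads: Union's best replies are N1→Hard, N2→Hard, N3→Soft, N4→Hard; Management's induced payoffs -2, -3, 2, -1; outcome (Soft, N3), payoffs (6, 2).
Union gets 1 moving first and 6 moving second, so Union prefers to move second.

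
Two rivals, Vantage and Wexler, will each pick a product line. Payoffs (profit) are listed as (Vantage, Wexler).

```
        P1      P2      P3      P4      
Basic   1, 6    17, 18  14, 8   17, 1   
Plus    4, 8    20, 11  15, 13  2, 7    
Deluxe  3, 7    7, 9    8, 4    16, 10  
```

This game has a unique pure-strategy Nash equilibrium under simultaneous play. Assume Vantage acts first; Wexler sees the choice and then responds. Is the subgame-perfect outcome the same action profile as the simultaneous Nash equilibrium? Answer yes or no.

Solve by backward induction (Vantage leads).
- Basic: BR = P2, leader payoff 17.
- Plus: BR = P3, leader payoff 15.
- Deluxe: BR = P4, leader payoff 16.
Maximizing over 17, 15, 16, Vantage chooses Basic. Subgame-perfect outcome: (Basic, P2) with payoffs (17, 18).
Under simultaneous play:
Vantage's best replies: P1→Plus; P2→Plus; P3→Plus; P4→Basic.
Wexler's best replies: Basic→P2; Plus→P3; Deluxe→P4.
Only (Plus, P3) has each player best-responding; Nash payoffs (15, 13).
Sequential outcome (Basic, P2) differs from the Nash profile (Plus, P3).

no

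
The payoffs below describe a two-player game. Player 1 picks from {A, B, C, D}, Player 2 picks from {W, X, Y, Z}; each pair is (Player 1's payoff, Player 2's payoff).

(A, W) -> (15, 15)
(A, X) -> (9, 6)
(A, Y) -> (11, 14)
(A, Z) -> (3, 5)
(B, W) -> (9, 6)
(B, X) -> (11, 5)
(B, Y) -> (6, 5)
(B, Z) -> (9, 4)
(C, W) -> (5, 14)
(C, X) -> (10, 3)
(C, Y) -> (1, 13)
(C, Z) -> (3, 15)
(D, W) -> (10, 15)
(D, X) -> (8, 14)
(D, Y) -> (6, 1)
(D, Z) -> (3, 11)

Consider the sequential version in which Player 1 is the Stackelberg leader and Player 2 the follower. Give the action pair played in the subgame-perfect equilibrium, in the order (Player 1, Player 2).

(A, W)

Player 2 best-responds to each possible Player 1 move:
- A → Player 2 plays W (best of 15, 6, 14, 5); Player 1 gets 15.
- B → Player 2 plays W (best of 6, 5, 5, 4); Player 1 gets 9.
- C → Player 2 plays Z (best of 14, 3, 13, 15); Player 1 gets 3.
- D → Player 2 plays W (best of 15, 14, 1, 11); Player 1 gets 10.
Maximizing over 15, 9, 3, 10, Player 1 chooses A. Subgame-perfect outcome: (A, W) with payoffs (15, 15).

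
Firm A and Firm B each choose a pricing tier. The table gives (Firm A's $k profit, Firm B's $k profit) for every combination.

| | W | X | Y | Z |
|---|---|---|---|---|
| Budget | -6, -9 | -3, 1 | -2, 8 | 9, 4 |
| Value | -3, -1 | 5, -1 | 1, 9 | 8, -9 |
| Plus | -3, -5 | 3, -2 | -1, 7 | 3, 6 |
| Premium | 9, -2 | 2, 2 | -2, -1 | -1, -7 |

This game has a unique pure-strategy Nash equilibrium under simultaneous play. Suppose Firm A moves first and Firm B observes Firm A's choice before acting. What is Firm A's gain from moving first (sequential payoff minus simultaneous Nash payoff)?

Work backward from Firm B's decision.
- Budget → Firm B plays Y (best of -9, 1, 8, 4); Firm A gets -2.
- Value → Firm B plays Y (best of -1, -1, 9, -9); Firm A gets 1.
- Plus → Firm B plays Y (best of -5, -2, 7, 6); Firm A gets -1.
- Premium → Firm B plays X (best of -2, 2, -1, -7); Firm A gets 2.
Maximizing over -2, 1, -1, 2, Firm A chooses Premium. Subgame-perfect outcome: (Premium, X) with payoffs (2, 2).
For the simultaneous game, intersect best replies.
Firm A's best replies: W→Premium; X→Value; Y→Value; Z→Budget.
Firm B's best replies: Budget→Y; Value→Y; Plus→Y; Premium→X.
The unique mutual best reply is (Value, Y), giving (1, 9).
Firm A's commitment gain: 2 − 1 = 1.

1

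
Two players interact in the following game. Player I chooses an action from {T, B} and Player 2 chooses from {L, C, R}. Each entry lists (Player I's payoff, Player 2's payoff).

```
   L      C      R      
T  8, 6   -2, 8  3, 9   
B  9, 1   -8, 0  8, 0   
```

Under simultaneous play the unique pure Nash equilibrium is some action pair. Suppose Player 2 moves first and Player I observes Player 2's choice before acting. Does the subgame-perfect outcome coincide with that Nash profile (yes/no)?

Solve by backward induction (Player 2 leads).
- L: BR = B, leader payoff 1.
- C: BR = T, leader payoff 8.
- R: BR = B, leader payoff 0.
Maximizing over 1, 8, 0, Player 2 chooses C. Subgame-perfect outcome: (T, C) with payoffs (-2, 8).
For the simultaneous game, intersect best replies.
Player I's best replies: L→B; C→T; R→B.
Player 2's best replies: T→R; B→L.
Only (B, L) has each player best-responding; Nash payoffs (9, 1).
Sequential outcome (T, C) differs from the Nash profile (B, L).

no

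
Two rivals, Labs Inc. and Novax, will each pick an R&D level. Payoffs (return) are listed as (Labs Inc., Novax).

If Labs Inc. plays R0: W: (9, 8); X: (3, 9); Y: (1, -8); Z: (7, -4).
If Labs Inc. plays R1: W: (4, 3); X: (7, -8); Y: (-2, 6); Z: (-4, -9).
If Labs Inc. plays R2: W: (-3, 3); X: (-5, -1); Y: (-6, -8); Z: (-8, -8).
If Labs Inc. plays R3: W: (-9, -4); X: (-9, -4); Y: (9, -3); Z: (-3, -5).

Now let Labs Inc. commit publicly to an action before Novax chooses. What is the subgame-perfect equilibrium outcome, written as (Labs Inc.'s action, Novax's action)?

Solve by backward induction (Labs Inc. leads).
- R0: Novax compares 8, 9, -8, -4 and picks X; Labs Inc. would get 3.
- R1: Novax compares 3, -8, 6, -9 and picks Y; Labs Inc. would get -2.
- R2: Novax compares 3, -1, -8, -8 and picks W; Labs Inc. would get -3.
- R3: Novax compares -4, -4, -3, -5 and picks Y; Labs Inc. would get 9.
Labs Inc.'s induced payoffs are 3, -2, -3, 9, so Labs Inc. commits to R3. Subgame-perfect outcome: (R3, Y) with payoffs (9, -3).

(R3, Y)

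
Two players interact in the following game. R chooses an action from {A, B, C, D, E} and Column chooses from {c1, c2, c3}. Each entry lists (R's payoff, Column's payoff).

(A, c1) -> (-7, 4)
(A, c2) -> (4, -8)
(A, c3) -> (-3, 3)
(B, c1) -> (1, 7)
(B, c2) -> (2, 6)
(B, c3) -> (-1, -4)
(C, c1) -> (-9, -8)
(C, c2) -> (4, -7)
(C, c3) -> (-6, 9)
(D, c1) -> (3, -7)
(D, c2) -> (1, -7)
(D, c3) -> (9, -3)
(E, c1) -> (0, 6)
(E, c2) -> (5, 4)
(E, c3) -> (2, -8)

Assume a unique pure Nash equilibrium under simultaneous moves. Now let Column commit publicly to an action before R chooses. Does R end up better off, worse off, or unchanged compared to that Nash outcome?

worse off

Solve by backward induction (Column leads).
- c1 → R plays D (best of -7, 1, -9, 3, 0); Column gets -7.
- c2 → R plays E (best of 4, 2, 4, 1, 5); Column gets 4.
- c3 → R plays D (best of -3, -1, -6, 9, 2); Column gets -3.
Column's induced payoffs are -7, 4, -3, so Column commits to c2. Subgame-perfect outcome: (E, c2) with payoffs (5, 4).
Now find the simultaneous Nash equilibrium.
R's best replies: c1→D; c2→E; c3→D.
Column's best replies: A→c1; B→c1; C→c3; D→c3; E→c1.
Only (D, c3) has each player best-responding; Nash payoffs (9, -3).
R earns 5 sequentially versus 9 at the Nash outcome: worse off.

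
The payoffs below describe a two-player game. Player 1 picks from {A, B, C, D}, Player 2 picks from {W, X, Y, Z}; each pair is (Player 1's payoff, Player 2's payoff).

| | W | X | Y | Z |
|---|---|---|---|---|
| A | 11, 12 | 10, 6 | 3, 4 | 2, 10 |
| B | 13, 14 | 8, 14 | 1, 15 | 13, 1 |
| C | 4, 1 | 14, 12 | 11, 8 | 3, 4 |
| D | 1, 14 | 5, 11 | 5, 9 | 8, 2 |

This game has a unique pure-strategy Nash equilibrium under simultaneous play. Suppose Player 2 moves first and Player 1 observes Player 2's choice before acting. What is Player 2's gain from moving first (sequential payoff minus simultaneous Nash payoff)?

2

Backward induction with Player 2 moving first.
- W → Player 1 plays B (best of 11, 13, 4, 1); Player 2 gets 14.
- X → Player 1 plays C (best of 10, 8, 14, 5); Player 2 gets 12.
- Y → Player 1 plays C (best of 3, 1, 11, 5); Player 2 gets 8.
- Z → Player 1 plays B (best of 2, 13, 3, 8); Player 2 gets 1.
Among 14, 12, 8, 1, the best is 14 at W. Subgame-perfect outcome: (B, W) with payoffs (13, 14).
Under simultaneous play:
Player 1's best replies: W→B; X→C; Y→C; Z→B.
Player 2's best replies: A→W; B→Y; C→X; D→W.
The unique mutual best reply is (C, X), giving (14, 12).
Player 2's commitment gain: 14 − 12 = 2.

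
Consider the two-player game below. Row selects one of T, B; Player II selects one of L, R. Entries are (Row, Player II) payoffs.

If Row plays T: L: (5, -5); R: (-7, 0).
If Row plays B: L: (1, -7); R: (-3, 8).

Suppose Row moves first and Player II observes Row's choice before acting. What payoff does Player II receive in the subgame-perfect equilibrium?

Player II best-responds to each possible Row move:
- T: BR = R, leader payoff -7.
- B: BR = R, leader payoff -3.
Row's induced payoffs are -7, -3, so Row commits to B. Subgame-perfect outcome: (B, R) with payoffs (-3, 8).

8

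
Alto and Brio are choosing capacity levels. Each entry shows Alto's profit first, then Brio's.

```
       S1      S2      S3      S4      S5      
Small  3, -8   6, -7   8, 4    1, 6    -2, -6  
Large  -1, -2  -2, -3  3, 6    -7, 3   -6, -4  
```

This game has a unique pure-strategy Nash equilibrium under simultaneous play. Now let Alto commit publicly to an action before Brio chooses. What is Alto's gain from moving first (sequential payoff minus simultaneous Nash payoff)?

Brio best-responds to each possible Alto move:
- Small: BR = S4, leader payoff 1.
- Large: BR = S3, leader payoff 3.
Among 1, 3, the best is 3 at Large. Subgame-perfect outcome: (Large, S3) with payoffs (3, 6).
Under simultaneous play:
Alto's best replies: S1→Small; S2→Small; S3→Small; S4→Small; S5→Small.
Brio's best replies: Small→S4; Large→S3.
Only (Small, S4) has each player best-responding; Nash payoffs (1, 6).
Alto's commitment gain: 3 − 1 = 2.

2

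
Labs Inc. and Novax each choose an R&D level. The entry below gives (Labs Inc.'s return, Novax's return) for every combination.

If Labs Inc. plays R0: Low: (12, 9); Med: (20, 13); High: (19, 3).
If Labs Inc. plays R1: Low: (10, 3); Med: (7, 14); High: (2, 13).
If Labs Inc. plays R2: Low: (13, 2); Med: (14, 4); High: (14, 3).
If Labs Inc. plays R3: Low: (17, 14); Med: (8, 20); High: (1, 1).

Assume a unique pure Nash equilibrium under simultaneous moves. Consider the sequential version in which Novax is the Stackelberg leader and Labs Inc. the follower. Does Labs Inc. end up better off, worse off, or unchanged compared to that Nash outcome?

Backward induction with Novax moving first.
- Low → Labs Inc. plays R3 (best of 12, 10, 13, 17); Novax gets 14.
- Med → Labs Inc. plays R0 (best of 20, 7, 14, 8); Novax gets 13.
- High → Labs Inc. plays R0 (best of 19, 2, 14, 1); Novax gets 3.
Novax's induced payoffs are 14, 13, 3, so Novax commits to Low. Subgame-perfect outcome: (R3, Low) with payoffs (17, 14).
Now find the simultaneous Nash equilibrium.
Labs Inc.'s best replies: Low→R3; Med→R0; High→R0.
Novax's best replies: R0→Med; R1→Med; R2→Med; R3→Med.
The unique mutual best reply is (R0, Med), giving (20, 13).
Labs Inc. earns 17 sequentially versus 20 at the Nash outcome: worse off.

worse off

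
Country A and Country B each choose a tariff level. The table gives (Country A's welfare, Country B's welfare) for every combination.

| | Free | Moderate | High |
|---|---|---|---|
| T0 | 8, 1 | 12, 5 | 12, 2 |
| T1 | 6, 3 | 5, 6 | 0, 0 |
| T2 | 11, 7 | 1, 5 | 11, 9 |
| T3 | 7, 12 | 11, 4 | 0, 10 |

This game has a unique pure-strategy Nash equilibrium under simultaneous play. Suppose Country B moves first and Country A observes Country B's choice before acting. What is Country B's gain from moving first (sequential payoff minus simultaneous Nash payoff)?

2

Country A best-responds to each possible Country B move:
- Free: Country A compares 8, 6, 11, 7 and picks T2; Country B would get 7.
- Moderate: Country A compares 12, 5, 1, 11 and picks T0; Country B would get 5.
- High: Country A compares 12, 0, 11, 0 and picks T0; Country B would get 2.
Maximizing over 7, 5, 2, Country B chooses Free. Subgame-perfect outcome: (T2, Free) with payoffs (11, 7).
Now find the simultaneous Nash equilibrium.
Country A's best replies: Free→T2; Moderate→T0; High→T0.
Country B's best replies: T0→Moderate; T1→Moderate; T2→High; T3→Free.
The unique mutual best reply is (T0, Moderate), giving (12, 5).
Country B's commitment gain: 7 − 5 = 2.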